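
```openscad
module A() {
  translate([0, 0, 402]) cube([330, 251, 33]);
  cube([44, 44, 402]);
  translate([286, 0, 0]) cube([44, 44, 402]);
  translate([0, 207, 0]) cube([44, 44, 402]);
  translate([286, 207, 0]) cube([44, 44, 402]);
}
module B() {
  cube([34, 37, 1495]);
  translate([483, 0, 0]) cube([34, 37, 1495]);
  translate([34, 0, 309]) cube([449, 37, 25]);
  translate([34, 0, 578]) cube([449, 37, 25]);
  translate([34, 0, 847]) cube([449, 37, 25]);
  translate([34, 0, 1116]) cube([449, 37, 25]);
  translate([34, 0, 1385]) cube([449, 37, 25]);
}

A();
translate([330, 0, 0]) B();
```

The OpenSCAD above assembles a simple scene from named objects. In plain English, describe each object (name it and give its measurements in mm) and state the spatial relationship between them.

A is a four-legged stool. The seat is 330×251 mm, 33 mm thick, top at z = 435 mm. It stands on four square legs, each 44×44 mm in cross-section, from z = 0 to the seat underside, each flush with a corner of the seat.

B is a wooden ladder with two side rails of 34×37 mm section and 1495 mm height, set 517 mm apart overall. Between them run 5 rectangular rungs (37 mm deep, 25 mm thick), front faces flush with the rails' −y face. The bottom of the first rung is 309 mm above the floor and each subsequent rung is 269 mm higher than the one below.

The ladder is against the stool's +x side, with their −y faces flush.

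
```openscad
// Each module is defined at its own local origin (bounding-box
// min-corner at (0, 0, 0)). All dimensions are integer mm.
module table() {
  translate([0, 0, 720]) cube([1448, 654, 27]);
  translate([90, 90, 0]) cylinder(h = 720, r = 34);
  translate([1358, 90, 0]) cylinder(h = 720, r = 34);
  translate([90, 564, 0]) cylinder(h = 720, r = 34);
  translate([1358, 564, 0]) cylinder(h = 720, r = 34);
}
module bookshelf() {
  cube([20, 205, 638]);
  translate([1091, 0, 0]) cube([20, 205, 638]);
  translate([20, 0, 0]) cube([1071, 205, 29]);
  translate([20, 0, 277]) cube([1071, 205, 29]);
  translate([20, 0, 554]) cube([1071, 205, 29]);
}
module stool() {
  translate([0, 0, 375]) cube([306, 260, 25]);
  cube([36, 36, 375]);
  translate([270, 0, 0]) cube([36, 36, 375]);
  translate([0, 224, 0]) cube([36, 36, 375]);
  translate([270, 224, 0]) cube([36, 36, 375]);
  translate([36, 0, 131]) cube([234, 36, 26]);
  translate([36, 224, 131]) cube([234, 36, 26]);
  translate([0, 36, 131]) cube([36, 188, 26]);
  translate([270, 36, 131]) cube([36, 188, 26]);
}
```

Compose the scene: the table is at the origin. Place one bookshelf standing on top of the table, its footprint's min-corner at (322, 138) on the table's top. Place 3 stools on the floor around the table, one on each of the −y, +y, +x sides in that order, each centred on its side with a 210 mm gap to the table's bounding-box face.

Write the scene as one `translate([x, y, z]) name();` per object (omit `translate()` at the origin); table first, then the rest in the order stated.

table();
translate([322, 138, 747]) bookshelf();
translate([571, -470, 0]) stool();
translate([571, 864, 0]) stool();
translate([1658, 197, 0]) stool();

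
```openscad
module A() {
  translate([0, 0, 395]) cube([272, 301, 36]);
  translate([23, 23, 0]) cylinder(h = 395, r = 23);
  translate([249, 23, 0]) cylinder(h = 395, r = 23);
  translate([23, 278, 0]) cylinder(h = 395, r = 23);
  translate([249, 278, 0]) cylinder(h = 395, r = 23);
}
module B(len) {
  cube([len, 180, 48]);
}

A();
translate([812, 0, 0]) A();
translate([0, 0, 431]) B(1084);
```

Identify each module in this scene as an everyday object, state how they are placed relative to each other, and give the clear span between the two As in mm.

A is a stool. B is a beam. A beam spans the tops of two stools. The clear span between the two stools is 540 mm.

Second stool starts at x = 812; first ends at x = 272; clear span = 812 − 272 = 540 mm.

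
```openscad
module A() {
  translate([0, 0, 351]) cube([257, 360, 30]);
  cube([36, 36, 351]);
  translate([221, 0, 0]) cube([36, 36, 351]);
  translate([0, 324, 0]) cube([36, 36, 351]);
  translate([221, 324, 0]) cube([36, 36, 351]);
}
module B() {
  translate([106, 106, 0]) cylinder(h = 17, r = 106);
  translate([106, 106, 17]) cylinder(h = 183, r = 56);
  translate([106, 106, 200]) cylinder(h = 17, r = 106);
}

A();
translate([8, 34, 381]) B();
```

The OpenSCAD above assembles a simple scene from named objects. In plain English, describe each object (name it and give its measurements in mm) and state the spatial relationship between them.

A is a four-legged stool. The seat is 257×360 mm, 30 mm thick, top at z = 381 mm. It stands on four square legs, each 36×36 mm in cross-section, from z = 0 to the seat underside, each flush with a corner of the seat.

B is a spool: two coaxial disc flanges of radius 106 mm and thickness 17 mm, joined by a core cylinder of radius 56 mm and height 183 mm. The lower flange rests on z = 0 and the three cylinders share a vertical axis.

The spool is on top of the stool.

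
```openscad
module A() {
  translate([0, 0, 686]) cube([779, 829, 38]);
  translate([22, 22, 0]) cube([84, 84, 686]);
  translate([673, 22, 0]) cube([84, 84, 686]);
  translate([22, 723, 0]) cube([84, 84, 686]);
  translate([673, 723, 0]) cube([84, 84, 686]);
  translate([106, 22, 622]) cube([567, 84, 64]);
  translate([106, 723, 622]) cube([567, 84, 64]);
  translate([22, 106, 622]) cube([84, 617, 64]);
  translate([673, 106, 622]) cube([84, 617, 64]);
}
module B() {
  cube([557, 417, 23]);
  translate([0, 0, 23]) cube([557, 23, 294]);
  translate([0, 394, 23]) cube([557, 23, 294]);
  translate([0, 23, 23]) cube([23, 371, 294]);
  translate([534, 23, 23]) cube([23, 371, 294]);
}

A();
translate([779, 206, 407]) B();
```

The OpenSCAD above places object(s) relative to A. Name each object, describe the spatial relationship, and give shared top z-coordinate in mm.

Both tops at z = 724 mm.

A is a table. B is an open box. The open box is beside the table with their tops flush at z = 724. The shared top z-coordinate is 724 mm.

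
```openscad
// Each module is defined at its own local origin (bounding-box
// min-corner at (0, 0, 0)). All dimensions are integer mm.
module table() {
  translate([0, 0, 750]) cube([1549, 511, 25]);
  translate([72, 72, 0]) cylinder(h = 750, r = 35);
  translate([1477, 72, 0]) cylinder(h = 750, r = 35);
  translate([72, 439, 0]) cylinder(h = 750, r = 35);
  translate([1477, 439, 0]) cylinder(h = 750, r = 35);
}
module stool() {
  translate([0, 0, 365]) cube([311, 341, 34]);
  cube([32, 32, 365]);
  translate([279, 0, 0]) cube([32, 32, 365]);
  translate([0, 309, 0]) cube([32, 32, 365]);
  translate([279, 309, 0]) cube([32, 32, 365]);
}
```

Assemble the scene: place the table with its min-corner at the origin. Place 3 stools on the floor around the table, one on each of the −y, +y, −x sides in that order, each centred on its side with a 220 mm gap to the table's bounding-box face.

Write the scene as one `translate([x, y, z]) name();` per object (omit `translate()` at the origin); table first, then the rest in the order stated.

table();
translate([619, -561, 0]) stool();
translate([619, 731, 0]) stool();
translate([-531, 85, 0]) stool();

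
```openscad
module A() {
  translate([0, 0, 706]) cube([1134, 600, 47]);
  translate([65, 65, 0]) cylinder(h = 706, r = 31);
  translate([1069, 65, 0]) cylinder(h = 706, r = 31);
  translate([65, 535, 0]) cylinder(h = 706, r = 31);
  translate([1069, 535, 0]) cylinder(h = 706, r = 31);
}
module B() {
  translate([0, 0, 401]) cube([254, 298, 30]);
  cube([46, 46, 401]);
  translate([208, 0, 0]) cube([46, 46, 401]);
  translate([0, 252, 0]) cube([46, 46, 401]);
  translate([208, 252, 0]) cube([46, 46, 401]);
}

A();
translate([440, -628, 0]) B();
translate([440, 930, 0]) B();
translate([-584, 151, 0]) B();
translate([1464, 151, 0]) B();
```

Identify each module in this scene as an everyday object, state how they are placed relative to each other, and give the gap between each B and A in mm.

Each stool's nearest face is 330 mm from the table's bounding box.

A is a table. B is a stool. Four stools sit around the table at the −y, +y, −x, +x sides. The gap between each stool and the table is 330 mm.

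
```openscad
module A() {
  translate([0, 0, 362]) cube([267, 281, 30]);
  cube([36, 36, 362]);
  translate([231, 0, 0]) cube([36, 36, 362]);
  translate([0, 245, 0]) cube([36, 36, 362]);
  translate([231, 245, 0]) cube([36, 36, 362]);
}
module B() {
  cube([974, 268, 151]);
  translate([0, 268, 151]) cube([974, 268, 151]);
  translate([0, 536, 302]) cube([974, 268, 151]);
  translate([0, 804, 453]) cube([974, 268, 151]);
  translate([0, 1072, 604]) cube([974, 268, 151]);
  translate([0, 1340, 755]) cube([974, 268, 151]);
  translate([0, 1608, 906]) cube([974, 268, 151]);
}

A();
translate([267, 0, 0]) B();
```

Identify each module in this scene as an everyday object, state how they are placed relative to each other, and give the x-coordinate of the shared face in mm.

The stool's +x face and the staircase's −x face are both at x = 267 mm.

A is a stool. B is a staircase. The staircase is against the stool's +x side, with their −y faces flush. The x-coordinate of the shared face is 267 mm.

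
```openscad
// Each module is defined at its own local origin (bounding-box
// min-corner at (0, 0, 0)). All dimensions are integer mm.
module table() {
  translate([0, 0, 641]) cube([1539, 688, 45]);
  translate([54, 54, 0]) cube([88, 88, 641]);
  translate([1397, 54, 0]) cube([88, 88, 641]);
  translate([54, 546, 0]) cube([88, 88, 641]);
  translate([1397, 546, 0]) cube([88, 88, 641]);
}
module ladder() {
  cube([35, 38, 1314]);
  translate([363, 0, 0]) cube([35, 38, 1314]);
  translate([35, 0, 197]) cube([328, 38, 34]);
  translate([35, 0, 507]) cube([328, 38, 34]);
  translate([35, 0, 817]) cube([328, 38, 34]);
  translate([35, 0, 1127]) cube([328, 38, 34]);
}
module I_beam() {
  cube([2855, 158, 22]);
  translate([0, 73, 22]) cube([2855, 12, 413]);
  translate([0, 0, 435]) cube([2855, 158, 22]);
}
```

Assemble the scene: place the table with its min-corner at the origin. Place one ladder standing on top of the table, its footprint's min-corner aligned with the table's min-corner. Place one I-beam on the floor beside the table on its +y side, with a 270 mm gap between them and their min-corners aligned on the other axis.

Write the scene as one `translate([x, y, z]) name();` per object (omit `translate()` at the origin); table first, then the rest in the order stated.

table();
translate([0, 0, 686]) ladder();
translate([0, 958, 0]) I_beam();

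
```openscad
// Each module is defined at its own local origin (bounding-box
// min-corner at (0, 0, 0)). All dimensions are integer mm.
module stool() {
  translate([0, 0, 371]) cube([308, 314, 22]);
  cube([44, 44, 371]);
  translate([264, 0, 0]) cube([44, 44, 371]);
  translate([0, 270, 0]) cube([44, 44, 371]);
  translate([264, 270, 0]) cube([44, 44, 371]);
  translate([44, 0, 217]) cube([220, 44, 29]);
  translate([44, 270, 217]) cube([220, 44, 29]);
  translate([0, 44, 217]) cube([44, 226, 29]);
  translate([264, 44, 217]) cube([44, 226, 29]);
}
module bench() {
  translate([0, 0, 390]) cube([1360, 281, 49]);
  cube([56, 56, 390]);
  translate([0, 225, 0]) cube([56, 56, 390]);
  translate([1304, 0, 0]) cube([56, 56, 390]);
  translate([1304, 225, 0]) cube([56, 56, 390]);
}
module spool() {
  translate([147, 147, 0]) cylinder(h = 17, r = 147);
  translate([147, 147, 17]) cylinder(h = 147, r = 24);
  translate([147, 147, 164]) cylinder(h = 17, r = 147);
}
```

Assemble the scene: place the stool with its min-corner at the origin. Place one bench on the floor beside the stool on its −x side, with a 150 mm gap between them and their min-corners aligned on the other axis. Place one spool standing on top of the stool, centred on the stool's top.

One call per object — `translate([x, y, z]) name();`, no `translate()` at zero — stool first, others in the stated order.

stool();
translate([-1510, 0, 0]) bench();
translate([7, 10, 393]) spool();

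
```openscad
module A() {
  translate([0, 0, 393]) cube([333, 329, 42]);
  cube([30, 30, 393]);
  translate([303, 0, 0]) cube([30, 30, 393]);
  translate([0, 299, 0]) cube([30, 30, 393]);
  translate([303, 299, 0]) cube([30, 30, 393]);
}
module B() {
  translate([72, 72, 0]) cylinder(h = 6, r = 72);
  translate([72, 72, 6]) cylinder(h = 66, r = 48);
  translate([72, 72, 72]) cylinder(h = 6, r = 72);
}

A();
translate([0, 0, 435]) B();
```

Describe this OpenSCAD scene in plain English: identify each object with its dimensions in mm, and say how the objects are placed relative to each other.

A is a simple wooden stool: a rectangular seat 333 mm (x) by 329 mm (y), 42 mm thick, top face at z = 435 mm, on four square legs, each 30×30 mm in cross-section. The legs rest on z = 0, each flush with a corner of the seat.

B is a spool: two coaxial disc flanges of radius 72 mm and thickness 6 mm, joined by a core cylinder of radius 48 mm and height 66 mm. The lower flange rests on z = 0 and the three cylinders share a vertical axis.

The spool is on top of the stool.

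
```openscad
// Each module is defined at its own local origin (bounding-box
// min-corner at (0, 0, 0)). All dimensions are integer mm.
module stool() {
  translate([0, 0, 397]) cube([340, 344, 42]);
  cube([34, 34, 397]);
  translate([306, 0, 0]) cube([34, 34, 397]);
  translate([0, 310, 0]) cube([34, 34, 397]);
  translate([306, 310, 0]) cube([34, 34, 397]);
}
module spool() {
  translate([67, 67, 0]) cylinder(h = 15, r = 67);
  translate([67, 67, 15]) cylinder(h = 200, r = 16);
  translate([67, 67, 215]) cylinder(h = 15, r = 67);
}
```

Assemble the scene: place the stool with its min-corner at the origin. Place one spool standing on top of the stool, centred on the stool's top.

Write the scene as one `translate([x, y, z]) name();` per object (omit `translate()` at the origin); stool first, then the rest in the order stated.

stool();
translate([103, 105, 439]) spool();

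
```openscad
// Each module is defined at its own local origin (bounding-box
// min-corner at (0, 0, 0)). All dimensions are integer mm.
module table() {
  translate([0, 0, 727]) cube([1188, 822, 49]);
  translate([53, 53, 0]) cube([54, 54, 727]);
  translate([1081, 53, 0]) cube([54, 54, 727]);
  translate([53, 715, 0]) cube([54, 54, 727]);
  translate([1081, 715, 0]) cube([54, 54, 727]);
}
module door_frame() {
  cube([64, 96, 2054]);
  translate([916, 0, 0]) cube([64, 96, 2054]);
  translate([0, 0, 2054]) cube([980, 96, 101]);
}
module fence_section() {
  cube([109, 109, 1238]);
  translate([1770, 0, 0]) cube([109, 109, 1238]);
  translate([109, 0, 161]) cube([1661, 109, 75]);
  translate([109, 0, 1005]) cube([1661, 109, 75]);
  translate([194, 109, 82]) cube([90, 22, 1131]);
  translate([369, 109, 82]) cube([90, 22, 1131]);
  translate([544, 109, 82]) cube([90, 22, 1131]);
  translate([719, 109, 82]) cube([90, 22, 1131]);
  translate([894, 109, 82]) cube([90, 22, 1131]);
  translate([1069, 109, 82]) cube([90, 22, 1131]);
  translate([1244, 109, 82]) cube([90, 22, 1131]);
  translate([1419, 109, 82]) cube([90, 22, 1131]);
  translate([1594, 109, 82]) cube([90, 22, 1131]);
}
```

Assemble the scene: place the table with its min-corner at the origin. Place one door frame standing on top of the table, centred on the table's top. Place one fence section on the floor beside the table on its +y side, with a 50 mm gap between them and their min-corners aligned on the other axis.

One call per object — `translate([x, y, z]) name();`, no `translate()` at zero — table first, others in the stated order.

table();
translate([104, 363, 776]) door_frame();
translate([0, 872, 0]) fence_section();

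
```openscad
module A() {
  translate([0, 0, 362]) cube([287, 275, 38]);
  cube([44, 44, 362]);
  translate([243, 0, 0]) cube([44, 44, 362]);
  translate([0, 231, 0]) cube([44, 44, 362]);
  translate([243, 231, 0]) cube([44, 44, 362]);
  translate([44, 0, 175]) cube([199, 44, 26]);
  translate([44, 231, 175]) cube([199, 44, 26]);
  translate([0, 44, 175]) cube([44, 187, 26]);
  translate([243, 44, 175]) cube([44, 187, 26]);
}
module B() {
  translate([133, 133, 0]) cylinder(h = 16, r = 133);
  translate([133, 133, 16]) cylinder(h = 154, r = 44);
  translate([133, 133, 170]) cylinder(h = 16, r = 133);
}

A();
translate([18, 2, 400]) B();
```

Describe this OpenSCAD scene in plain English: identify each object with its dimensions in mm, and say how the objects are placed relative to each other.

A is a four-legged stool. The seat is 287×275 mm, 38 mm thick, top at z = 400 mm. It stands on four square legs, each 44×44 mm in cross-section, from z = 0 to the seat underside, each flush with a corner of the seat. Four stretchers, 44 mm wide and 26 mm tall, connect adjacent legs with their undersides at z = 175 mm, each running between the inner faces of the legs it joins and aligned with the legs' outer faces on the other axis.

B is a spool: two coaxial disc flanges of radius 133 mm and thickness 16 mm, joined by a core cylinder of radius 44 mm and height 154 mm. The lower flange rests on z = 0 and the three cylinders share a vertical axis.

The spool is on top of the stool.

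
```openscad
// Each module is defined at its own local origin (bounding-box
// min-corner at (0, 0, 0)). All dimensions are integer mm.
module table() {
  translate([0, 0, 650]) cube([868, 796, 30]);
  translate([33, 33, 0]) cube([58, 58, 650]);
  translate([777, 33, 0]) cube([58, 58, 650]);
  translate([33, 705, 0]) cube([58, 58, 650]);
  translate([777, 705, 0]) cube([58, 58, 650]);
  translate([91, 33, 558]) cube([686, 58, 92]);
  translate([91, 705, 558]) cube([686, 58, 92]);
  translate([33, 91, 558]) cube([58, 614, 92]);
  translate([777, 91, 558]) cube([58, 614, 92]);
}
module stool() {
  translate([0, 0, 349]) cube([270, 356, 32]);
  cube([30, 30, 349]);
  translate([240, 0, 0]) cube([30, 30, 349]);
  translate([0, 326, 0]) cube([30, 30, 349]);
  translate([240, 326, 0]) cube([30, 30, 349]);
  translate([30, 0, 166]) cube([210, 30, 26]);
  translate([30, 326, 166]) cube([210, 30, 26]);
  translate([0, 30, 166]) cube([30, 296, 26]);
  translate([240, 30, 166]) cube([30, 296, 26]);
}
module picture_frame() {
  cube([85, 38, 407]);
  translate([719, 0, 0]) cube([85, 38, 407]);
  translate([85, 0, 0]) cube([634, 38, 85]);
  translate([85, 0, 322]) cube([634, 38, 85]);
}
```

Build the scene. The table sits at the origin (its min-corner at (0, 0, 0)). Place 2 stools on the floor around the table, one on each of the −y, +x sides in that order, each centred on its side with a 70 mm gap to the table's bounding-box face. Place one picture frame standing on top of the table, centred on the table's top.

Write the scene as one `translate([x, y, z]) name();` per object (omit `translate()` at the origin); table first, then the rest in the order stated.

table();
translate([299, -426, 0]) stool();
translate([938, 220, 0]) stool();
translate([32, 379, 680]) picture_frame();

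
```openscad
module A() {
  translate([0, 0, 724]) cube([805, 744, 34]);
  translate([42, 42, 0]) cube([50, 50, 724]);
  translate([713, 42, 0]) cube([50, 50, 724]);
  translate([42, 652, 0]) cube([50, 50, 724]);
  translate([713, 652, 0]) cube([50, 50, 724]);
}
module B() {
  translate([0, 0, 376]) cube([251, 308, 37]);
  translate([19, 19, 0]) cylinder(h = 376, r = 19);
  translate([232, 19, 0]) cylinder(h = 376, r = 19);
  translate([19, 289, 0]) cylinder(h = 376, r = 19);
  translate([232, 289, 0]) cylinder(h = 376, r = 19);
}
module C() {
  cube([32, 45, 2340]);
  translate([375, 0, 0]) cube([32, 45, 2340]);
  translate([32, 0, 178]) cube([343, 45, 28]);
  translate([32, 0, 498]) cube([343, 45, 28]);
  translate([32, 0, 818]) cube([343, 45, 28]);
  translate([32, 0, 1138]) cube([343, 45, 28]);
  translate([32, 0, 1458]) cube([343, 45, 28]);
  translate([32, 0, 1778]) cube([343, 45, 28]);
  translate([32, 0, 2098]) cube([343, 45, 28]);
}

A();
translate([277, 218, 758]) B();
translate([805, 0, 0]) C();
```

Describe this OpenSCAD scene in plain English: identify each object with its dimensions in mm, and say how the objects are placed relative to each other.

A is a table: top 805 mm (x) × 744 mm (y), 34 mm thick, upper face at z = 758 mm, on four 50×50 mm square legs, each inset 42 mm from the nearest pair of top edges, running from z = 0 to the bottom of the top.

B is a four-legged stool. The seat is a 251×308×37 mm slab whose top surface is at z = 413 mm; four round legs, each 38 mm in diameter, run from the floor (z = 0) to the underside of the seat, each leg's axis is inset half a diameter from the nearest pair of seat edges (so the leg's bounding box is flush with the corner).

C is a wooden ladder with two side rails of 32×45 mm section and 2340 mm height, set 407 mm apart overall. Between them run 7 rectangular rungs (45 mm deep, 28 mm thick), front faces flush with the rails' −y face. The bottom of the first rung is 178 mm above the floor and each subsequent rung is 320 mm higher than the one below.

The stool is on top of the table, centred. The ladder is against the table's +x side, with their −y faces flush.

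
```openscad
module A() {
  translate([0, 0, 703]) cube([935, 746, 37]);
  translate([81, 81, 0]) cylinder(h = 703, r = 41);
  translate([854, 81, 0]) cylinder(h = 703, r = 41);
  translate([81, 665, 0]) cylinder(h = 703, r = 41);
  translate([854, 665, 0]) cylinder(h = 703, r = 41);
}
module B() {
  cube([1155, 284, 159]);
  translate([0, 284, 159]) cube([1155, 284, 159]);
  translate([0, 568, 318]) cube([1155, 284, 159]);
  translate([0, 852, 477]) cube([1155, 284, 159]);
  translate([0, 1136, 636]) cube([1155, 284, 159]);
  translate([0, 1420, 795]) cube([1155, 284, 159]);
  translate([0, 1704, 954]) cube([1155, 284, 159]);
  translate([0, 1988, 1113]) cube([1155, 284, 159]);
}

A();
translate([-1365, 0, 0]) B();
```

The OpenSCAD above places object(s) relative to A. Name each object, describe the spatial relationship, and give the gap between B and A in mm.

A is a table. B is a staircase. The staircase is on the floor beside the table on its −x side. The gap between the staircase and the table is 210 mm.

The staircase's nearest face is 210 mm from the table's −x face.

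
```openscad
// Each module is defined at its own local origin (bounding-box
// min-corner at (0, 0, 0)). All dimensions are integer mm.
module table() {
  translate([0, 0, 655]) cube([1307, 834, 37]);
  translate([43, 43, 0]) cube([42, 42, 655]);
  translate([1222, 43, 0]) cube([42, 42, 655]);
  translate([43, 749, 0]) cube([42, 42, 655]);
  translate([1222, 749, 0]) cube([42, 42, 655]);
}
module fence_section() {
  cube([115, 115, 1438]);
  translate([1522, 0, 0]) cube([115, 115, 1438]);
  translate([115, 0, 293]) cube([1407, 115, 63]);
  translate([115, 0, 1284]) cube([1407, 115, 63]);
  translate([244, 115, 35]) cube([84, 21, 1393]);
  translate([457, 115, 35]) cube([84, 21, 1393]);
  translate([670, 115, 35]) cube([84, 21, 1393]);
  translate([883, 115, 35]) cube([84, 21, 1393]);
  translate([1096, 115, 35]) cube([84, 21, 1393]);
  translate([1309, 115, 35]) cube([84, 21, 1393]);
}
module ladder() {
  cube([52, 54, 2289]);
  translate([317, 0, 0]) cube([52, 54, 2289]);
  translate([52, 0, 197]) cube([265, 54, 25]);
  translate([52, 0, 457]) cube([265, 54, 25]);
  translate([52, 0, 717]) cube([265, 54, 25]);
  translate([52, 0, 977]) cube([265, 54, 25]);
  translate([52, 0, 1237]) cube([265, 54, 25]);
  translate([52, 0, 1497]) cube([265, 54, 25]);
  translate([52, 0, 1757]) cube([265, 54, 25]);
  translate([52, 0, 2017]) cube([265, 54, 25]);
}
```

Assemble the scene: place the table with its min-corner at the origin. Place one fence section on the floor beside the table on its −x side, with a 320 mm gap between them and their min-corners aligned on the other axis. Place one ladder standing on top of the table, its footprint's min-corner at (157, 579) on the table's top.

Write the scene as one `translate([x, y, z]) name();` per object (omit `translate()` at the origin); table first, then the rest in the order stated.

table();
translate([-1957, 0, 0]) fence_section();
translate([157, 579, 692]) ladder();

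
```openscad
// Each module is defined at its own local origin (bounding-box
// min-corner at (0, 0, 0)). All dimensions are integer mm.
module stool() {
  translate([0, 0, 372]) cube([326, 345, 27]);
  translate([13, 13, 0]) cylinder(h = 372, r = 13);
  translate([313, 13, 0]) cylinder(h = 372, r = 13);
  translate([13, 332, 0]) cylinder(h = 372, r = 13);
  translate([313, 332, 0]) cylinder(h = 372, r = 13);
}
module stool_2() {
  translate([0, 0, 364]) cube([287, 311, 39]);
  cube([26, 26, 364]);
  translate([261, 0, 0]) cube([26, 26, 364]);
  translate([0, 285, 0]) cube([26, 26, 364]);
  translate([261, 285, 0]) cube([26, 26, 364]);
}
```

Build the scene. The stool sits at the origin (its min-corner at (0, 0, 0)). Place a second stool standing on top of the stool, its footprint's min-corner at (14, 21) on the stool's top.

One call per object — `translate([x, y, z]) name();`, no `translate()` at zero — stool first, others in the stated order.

stool();
translate([14, 21, 399]) stool_2();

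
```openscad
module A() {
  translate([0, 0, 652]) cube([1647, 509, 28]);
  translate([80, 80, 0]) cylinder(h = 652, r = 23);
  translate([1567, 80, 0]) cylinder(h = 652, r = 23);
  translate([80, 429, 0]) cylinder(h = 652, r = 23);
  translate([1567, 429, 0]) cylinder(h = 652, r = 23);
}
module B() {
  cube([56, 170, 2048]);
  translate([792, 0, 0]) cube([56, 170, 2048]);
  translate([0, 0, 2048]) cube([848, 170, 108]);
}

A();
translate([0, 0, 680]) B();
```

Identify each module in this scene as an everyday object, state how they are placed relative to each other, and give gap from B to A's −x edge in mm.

The door frame's min-x is at 0; the table's min-x is 0; gap = 0 mm.

A is a table. B is a door frame. The door frame is on top of the table. The gap from the door frame to the table's −x edge is 0 mm.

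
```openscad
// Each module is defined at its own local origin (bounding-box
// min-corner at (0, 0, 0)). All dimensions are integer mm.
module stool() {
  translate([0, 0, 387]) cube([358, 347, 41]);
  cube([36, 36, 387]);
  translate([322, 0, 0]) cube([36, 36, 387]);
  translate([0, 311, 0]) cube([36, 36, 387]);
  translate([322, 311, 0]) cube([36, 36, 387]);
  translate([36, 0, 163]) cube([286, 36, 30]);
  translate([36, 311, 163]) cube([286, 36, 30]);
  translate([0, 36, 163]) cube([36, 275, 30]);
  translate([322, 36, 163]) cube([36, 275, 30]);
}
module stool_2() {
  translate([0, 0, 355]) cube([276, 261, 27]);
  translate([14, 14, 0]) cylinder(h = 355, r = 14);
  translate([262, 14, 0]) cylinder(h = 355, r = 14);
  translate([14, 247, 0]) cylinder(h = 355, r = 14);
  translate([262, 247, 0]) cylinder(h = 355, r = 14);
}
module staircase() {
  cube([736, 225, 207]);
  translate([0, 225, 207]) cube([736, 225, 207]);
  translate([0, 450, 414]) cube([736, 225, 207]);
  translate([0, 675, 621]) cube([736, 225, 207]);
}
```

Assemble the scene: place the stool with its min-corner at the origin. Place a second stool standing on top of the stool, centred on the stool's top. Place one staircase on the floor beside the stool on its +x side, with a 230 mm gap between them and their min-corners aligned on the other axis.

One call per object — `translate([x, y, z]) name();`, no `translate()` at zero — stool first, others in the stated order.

stool();
translate([41, 43, 428]) stool_2();
translate([588, 0, 0]) staircase();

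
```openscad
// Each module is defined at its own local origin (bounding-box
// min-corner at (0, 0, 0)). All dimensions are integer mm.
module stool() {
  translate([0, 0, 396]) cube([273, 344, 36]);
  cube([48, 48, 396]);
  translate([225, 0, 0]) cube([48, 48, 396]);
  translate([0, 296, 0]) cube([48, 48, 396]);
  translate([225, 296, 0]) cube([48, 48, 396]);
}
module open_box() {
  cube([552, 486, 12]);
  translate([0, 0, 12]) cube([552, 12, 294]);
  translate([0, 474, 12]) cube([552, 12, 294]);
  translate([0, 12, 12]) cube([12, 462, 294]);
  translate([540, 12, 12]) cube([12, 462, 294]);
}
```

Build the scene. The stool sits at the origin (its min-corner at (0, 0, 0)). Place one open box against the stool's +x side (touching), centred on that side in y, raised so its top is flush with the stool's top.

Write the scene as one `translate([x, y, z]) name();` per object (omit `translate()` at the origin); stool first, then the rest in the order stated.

stool();
translate([273, -71, 126]) open_box();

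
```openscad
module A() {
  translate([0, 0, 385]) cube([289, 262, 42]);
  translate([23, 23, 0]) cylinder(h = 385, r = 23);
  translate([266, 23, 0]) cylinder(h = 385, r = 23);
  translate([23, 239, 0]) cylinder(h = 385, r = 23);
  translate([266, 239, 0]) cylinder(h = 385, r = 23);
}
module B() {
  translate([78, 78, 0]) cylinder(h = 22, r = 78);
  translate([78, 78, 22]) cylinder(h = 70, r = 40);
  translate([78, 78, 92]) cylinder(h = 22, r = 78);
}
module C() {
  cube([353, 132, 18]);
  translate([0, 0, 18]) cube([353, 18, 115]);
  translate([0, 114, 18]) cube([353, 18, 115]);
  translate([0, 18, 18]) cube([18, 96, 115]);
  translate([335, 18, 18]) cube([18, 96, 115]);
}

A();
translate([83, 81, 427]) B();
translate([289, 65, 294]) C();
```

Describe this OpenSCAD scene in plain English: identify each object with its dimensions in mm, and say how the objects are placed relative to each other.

A is a four-legged stool. The seat is a 289×262×42 mm slab whose top surface is at z = 427 mm; four round legs, each 46 mm in diameter, run from the floor (z = 0) to the underside of the seat, each leg's axis is inset half a diameter from the nearest pair of seat edges (so the leg's bounding box is flush with the corner).

B is a spool: two coaxial disc flanges of radius 78 mm and thickness 22 mm, joined by a core cylinder of radius 40 mm and height 70 mm. The lower flange rests on z = 0 and the three cylinders share a vertical axis.

C is an open storage box with external size 353×132×133 mm and wall thickness 18 mm (the base is also 18 mm thick). The base covers the whole footprint; the four walls stand on the base, with the y-facing walls full-width and the x-facing walls fitting between their inner faces.

The spool is on top of the stool. The open box is beside the stool with their tops flush at z = 427.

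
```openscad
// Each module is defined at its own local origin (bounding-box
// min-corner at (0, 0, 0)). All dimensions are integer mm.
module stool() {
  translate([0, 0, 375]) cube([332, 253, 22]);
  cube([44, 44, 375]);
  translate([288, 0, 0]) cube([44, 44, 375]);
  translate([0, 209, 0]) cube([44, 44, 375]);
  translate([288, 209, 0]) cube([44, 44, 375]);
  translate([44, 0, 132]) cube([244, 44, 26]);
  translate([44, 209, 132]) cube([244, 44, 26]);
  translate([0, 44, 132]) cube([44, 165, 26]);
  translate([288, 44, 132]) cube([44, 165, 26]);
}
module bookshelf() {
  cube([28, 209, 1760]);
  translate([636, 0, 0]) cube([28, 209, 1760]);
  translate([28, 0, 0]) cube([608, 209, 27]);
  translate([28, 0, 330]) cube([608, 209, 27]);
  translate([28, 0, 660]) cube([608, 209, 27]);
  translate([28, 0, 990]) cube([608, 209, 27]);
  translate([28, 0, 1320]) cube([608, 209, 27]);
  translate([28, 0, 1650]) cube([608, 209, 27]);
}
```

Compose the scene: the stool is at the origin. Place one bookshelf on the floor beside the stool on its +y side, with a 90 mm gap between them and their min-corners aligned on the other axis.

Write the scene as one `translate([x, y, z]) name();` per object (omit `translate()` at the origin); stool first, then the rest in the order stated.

stool();
translate([0, 343, 0]) bookshelf();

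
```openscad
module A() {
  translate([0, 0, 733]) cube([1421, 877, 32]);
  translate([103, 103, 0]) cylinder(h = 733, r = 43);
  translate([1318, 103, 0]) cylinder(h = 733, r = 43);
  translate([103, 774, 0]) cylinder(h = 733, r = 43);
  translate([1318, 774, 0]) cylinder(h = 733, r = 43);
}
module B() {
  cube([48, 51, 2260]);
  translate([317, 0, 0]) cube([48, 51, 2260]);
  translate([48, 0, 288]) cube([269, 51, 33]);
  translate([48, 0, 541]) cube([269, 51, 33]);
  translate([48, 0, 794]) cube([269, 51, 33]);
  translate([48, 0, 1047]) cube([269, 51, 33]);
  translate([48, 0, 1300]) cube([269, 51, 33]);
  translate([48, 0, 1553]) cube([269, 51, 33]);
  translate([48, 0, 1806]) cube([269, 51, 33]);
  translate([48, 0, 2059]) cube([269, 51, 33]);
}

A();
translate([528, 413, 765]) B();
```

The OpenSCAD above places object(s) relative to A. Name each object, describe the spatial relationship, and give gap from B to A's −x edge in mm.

The ladder's min-x is at 528; the table's min-x is 0; gap = 528 mm.

A is a table. B is a ladder. The ladder is on top of the table, centred. The gap from the ladder to the table's −x edge is 528 mm.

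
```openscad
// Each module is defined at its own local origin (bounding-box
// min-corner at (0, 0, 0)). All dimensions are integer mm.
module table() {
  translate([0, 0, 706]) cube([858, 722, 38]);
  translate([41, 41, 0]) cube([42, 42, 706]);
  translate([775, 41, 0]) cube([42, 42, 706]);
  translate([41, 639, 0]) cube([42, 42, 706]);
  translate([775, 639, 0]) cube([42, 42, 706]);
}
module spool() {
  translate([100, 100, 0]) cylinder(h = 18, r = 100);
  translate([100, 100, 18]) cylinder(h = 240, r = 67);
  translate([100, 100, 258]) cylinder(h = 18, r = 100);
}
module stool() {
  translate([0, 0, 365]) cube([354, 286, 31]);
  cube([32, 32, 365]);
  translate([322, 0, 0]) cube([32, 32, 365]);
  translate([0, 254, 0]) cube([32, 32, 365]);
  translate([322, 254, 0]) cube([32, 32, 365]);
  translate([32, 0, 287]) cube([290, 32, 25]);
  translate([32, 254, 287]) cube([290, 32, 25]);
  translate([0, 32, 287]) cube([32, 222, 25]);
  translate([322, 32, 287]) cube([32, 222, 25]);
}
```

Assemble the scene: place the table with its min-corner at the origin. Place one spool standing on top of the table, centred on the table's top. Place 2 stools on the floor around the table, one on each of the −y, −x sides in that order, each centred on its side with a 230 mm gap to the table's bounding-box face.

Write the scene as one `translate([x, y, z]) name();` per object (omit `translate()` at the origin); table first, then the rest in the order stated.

table();
translate([329, 261, 744]) spool();
translate([252, -516, 0]) stool();
translate([-584, 218, 0]) stool();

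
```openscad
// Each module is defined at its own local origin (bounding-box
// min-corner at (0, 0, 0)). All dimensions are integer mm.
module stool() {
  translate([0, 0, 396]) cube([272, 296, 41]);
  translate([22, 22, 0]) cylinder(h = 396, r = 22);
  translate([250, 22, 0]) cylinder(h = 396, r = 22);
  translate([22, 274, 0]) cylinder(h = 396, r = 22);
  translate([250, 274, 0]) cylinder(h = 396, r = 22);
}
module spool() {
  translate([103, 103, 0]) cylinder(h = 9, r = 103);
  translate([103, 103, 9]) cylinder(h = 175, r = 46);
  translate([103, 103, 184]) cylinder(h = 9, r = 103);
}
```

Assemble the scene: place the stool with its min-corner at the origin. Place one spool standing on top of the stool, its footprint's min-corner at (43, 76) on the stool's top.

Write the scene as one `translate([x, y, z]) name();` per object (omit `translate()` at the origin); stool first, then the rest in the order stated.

stool();
translate([43, 76, 437]) spool();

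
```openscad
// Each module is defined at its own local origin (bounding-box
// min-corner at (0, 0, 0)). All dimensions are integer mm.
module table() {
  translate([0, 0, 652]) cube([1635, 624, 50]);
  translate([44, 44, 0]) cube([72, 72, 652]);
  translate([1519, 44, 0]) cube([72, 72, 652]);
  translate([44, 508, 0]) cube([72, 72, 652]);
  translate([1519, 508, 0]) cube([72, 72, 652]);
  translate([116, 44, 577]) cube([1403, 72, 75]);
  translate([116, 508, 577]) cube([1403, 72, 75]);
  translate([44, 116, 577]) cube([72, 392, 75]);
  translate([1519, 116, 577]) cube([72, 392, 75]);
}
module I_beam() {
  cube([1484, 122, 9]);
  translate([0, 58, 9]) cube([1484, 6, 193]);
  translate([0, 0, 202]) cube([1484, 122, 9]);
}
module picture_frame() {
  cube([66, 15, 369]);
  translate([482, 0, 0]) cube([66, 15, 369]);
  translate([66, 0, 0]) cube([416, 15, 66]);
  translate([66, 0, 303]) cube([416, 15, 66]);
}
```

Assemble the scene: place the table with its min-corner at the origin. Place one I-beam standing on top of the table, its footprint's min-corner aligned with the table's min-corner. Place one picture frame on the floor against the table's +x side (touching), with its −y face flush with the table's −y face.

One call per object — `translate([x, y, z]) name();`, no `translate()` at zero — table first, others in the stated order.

table();
translate([0, 0, 702]) I_beam();
translate([1635, 0, 0]) picture_frame();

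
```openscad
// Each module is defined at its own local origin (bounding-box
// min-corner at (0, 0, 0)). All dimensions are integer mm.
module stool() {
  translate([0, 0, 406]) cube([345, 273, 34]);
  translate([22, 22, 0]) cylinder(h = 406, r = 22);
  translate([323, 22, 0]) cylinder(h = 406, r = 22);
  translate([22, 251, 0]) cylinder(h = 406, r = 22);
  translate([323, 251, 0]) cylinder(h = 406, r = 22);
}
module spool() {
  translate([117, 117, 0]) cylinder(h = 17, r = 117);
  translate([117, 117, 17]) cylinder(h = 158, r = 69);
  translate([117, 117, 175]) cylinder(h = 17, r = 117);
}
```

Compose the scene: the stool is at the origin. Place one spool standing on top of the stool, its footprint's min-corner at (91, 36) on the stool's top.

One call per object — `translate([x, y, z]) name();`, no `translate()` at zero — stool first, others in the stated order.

stool();
translate([91, 36, 440]) spool();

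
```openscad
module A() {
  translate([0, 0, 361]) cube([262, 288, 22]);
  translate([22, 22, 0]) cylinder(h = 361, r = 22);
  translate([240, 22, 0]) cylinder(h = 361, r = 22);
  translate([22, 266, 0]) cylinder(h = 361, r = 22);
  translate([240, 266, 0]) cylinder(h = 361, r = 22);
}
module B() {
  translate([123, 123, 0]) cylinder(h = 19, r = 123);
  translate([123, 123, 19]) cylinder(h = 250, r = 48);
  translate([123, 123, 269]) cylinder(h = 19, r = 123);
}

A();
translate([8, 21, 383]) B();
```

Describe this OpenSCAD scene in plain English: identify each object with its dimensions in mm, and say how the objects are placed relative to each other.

A is a simple wooden stool: a rectangular seat 262 mm (x) by 288 mm (y), 22 mm thick, top face at z = 383 mm, on four round legs, each 44 mm in diameter. The legs rest on z = 0, each leg's axis is inset half a diameter from the nearest pair of seat edges (so the leg's bounding box is flush with the corner).

B is a spool: two coaxial disc flanges of radius 123 mm and thickness 19 mm, joined by a core cylinder of radius 48 mm and height 250 mm. The lower flange rests on z = 0 and the three cylinders share a vertical axis.

The spool is on top of the stool, centred.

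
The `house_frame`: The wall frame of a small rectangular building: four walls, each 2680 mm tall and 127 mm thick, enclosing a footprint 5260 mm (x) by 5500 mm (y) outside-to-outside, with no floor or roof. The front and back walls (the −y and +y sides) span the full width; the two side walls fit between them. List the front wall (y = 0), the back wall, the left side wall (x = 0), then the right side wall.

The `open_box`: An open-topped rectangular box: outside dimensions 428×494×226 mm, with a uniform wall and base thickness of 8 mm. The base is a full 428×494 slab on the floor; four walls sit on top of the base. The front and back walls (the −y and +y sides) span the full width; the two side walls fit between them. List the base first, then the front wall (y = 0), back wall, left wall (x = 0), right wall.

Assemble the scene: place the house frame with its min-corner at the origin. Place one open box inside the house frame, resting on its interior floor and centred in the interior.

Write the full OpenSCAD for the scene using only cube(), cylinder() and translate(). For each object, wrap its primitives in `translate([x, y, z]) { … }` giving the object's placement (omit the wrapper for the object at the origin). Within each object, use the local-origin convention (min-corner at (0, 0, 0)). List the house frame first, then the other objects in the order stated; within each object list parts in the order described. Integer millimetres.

cube([5260, 127, 2680]);
translate([0, 5373, 0]) cube([5260, 127, 2680]);
translate([0, 127, 0]) cube([127, 5246, 2680]);
translate([5133, 127, 0]) cube([127, 5246, 2680]);
translate([2416, 2503, 0]) {
  cube([428, 494, 8]);
  translate([0, 0, 8]) cube([428, 8, 218]);
  translate([0, 486, 8]) cube([428, 8, 218]);
  translate([0, 8, 8]) cube([8, 478, 218]);
  translate([420, 8, 8]) cube([8, 478, 218]);
}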